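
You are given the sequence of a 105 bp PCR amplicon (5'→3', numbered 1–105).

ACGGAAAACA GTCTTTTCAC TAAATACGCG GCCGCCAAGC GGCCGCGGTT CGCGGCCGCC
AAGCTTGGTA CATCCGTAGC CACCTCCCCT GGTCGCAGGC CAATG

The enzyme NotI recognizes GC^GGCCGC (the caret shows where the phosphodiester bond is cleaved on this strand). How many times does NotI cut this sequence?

3

GCGGCCGC occurs starting at positions 28, 39, 52.
NotI cuts at 3 sites.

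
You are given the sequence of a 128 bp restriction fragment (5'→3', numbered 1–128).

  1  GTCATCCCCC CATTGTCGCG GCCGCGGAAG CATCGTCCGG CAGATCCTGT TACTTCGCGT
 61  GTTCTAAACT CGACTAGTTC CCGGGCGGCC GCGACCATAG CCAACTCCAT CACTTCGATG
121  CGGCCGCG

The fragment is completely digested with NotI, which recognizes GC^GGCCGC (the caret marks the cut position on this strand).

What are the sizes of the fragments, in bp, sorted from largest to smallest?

67, 35, 19, 7 bp

NotI sites (GCGGCCGC) start at positions 18, 85, 120.
NotI cuts after base 2 of each site, so after positions 19, 86, 121.
Linear molecule, 3 cuts → 4 fragments:
  1–19 → 19 bp
  20–86 → 67 bp
  87–121 → 35 bp
  122–128 → 7 bp
Sorted largest to smallest: 67, 35, 19, 7 bp.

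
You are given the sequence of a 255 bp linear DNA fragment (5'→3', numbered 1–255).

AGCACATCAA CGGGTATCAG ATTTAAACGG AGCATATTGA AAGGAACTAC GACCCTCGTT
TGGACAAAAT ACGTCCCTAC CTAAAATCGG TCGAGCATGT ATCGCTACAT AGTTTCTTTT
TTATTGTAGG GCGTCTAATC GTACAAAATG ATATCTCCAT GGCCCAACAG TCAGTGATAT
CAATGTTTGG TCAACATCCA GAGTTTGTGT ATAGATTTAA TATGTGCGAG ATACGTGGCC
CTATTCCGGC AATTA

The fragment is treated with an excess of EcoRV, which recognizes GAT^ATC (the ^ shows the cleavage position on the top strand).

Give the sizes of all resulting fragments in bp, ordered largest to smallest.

EcoRV sites (GATATC) start at positions 150, 176.
EcoRV cuts after base 3 of each site, so after positions 152, 178.
Linear molecule, 2 cuts → 3 fragments:
  1–152 → 152 bp
  153–178 → 26 bp
  179–255 → 77 bp
Sorted largest to smallest: 152, 77, 26 bp.

152, 77, 26 bp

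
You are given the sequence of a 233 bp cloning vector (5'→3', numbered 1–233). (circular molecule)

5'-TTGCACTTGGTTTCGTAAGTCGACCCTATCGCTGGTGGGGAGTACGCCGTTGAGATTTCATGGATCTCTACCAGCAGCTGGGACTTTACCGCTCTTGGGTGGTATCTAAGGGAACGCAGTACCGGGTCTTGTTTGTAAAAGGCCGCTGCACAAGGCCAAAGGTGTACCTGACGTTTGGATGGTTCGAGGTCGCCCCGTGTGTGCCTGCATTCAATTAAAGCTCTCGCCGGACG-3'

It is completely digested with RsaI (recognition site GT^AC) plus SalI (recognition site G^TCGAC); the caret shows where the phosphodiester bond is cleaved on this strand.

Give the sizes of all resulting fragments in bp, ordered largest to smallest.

87, 77, 45, 24 bp

RsaI sites (GTAC) start at positions 42, 119, 164.
RsaI cuts after base 2 of each site, so after positions 43, 120, 165.
The SalI site (GTCGAC) starts at position 19.
SalI cuts after the first base of each site, so after position 19.
Combined cut positions: 19, 43, 120, 165.
Circular molecule, 4 cuts → 4 fragments:
  20–43 → 24 bp
  44–120 → 77 bp
  121–165 → 45 bp
  166–233 then 1–19 → 68 + 19 = 87 bp
Sorted largest to smallest: 87, 77, 45, 24 bp.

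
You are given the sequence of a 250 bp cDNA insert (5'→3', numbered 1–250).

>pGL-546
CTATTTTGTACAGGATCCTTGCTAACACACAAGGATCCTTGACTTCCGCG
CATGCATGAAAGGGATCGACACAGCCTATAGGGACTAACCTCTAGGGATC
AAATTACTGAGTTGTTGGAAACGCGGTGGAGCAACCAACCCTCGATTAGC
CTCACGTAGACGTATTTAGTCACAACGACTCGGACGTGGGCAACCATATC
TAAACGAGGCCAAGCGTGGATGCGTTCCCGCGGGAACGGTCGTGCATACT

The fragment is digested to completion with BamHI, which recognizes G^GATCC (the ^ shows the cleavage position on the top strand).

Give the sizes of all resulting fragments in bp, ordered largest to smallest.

BamHI sites (GGATCC) start at positions 13, 33.
BamHI cuts after the first base of each site, so after positions 13, 33.
Linear molecule, 2 cuts → 3 fragments:
  1–13 → 13 bp
  14–33 → 20 bp
  34–250 → 217 bp
Sorted largest to smallest: 217, 20, 13 bp.

217, 20, 13 bp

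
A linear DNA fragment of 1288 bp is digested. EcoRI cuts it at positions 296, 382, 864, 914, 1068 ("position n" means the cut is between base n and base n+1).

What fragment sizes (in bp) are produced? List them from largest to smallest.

482, 296, 220, 154, 86, 50 bp

Linear molecule, 5 cuts → 6 fragments:
  296 − 0 = 296 bp
  382 − 296 = 86 bp
  864 − 382 = 482 bp
  914 − 864 = 50 bp
  1068 − 914 = 154 bp
  1288 − 1068 = 220 bp
Sorted largest to smallest: 482, 296, 220, 154, 86, 50 bp.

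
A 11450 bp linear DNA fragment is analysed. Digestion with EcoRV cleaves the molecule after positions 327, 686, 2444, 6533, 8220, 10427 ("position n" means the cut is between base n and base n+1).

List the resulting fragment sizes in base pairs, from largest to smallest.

Linear molecule, 6 cuts → 7 fragments:
  327 − 0 = 327 bp
  686 − 327 = 359 bp
  2444 − 686 = 1758 bp
  6533 − 2444 = 4089 bp
  8220 − 6533 = 1687 bp
  10427 − 8220 = 2207 bp
  11450 − 10427 = 1023 bp
Sorted largest to smallest: 4089, 2207, 1758, 1687, 1023, 359, 327 bp.

4089, 2207, 1758, 1687, 1023, 359, 327 bp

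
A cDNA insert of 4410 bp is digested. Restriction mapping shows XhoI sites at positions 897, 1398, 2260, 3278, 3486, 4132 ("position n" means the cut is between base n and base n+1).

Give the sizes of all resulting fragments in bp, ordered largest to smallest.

1018, 897, 862, 646, 501, 278, 208 bp

Linear molecule, 6 cuts → 7 fragments:
  897 − 0 = 897 bp
  1398 − 897 = 501 bp
  2260 − 1398 = 862 bp
  3278 − 2260 = 1018 bp
  3486 − 3278 = 208 bp
  4132 − 3486 = 646 bp
  4410 − 4132 = 278 bp
Sorted largest to smallest: 1018, 897, 862, 646, 501, 278, 208 bp.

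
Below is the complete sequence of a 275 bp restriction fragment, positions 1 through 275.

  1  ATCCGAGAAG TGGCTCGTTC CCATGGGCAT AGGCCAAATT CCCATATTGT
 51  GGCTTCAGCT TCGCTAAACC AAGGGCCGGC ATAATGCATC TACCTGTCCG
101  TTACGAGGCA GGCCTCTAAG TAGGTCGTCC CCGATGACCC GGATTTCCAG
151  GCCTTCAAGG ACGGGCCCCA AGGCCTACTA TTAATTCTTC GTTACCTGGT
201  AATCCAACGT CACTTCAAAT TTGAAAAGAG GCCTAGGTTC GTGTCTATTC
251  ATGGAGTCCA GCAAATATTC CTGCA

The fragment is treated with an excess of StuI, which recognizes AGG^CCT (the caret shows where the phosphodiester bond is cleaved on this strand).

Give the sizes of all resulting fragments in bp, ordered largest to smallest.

StuI sites (AGGCCT) start at positions 110, 149, 171, 229.
StuI cuts after base 3 of each site, so after positions 112, 151, 173, 231.
Linear molecule, 4 cuts → 5 fragments:
  1–112 → 112 bp
  113–151 → 39 bp
  152–173 → 22 bp
  174–231 → 58 bp
  232–275 → 44 bp
Sorted largest to smallest: 112, 58, 44, 39, 22 bp.

112, 58, 44, 39, 22 bp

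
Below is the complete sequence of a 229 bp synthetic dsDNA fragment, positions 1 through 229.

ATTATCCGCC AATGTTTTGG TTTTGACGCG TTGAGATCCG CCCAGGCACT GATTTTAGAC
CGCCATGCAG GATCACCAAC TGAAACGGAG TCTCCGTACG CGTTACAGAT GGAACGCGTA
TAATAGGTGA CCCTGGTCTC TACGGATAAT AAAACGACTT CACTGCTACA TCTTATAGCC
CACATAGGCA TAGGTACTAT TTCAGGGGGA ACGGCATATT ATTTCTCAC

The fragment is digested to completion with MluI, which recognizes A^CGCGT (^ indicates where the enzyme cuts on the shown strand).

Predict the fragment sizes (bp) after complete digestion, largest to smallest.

MluI sites (ACGCGT) start at positions 26, 98, 114.
MluI cuts after the first base of each site, so after positions 26, 98, 114.
Linear molecule, 3 cuts → 4 fragments:
  1–26 → 26 bp
  27–98 → 72 bp
  99–114 → 16 bp
  115–229 → 115 bp
Sorted largest to smallest: 115, 72, 26, 16 bp.

115, 72, 26, 16 bp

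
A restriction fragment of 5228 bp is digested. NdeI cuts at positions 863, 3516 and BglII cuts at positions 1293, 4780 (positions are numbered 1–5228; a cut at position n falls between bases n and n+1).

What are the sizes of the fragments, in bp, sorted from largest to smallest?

Combined cut positions (sorted): 863, 1293, 3516, 4780.
Linear molecule, 4 cuts → 5 fragments:
  863 − 0 = 863 bp
  1293 − 863 = 430 bp
  3516 − 1293 = 2223 bp
  4780 − 3516 = 1264 bp
  5228 − 4780 = 448 bp
Sorted largest to smallest: 2223, 1264, 863, 448, 430 bp.

2223, 1264, 863, 448, 430 bp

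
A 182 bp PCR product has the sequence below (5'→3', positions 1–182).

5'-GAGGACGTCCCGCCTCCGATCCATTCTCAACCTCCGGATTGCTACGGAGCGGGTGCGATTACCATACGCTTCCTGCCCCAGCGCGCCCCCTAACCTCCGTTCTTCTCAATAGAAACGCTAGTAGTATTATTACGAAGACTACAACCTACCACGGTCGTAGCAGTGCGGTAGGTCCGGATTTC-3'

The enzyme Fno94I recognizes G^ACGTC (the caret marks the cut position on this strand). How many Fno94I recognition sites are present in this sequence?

GACGTC occurs starting at position 4.
Fno94I cuts at 1 site.

1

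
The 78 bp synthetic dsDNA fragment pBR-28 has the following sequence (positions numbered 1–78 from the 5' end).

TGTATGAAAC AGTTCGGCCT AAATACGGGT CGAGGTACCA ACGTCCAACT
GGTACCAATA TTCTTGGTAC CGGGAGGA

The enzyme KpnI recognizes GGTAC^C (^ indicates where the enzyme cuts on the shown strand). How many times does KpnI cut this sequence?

GGTACC occurs starting at positions 34, 51, 66.
KpnI cuts at 3 sites.

3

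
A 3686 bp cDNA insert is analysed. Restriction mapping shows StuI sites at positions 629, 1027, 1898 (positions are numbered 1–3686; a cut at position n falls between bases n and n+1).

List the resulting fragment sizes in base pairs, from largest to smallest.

1788, 871, 629, 398 bp

Linear molecule, 3 cuts → 4 fragments:
  629 − 0 = 629 bp
  1027 − 629 = 398 bp
  1898 − 1027 = 871 bp
  3686 − 1898 = 1788 bp
Sorted largest to smallest: 1788, 871, 629, 398 bp.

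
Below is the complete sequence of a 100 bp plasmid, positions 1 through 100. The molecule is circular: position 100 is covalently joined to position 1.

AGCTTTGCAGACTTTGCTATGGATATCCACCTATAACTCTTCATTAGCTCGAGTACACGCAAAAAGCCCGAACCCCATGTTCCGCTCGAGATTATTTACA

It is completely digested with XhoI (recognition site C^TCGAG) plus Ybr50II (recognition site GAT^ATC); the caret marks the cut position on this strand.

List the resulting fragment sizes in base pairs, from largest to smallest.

XhoI sites (CTCGAG) start at positions 48, 85.
XhoI cuts after the first base of each site, so after positions 48, 85.
The Ybr50II site (GATATC) starts at position 22.
Ybr50II cuts after base 3 of each site, so after position 24.
Combined cut positions: 24, 48, 85.
Circular molecule, 3 cuts → 3 fragments:
  25–48 → 24 bp
  49–85 → 37 bp
  86–100 then 1–24 → 15 + 24 = 39 bp
Sorted largest to smallest: 39, 37, 24 bp.

39, 37, 24 bp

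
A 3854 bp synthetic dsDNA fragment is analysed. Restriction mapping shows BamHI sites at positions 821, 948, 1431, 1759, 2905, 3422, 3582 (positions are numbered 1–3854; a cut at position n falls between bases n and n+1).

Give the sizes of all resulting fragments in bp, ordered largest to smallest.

1146, 821, 517, 483, 328, 272, 160, 127 bp

Linear molecule, 7 cuts → 8 fragments:
  821 − 0 = 821 bp
  948 − 821 = 127 bp
  1431 − 948 = 483 bp
  1759 − 1431 = 328 bp
  2905 − 1759 = 1146 bp
  3422 − 2905 = 517 bp
  3582 − 3422 = 160 bp
  3854 − 3582 = 272 bp
Sorted largest to smallest: 1146, 821, 517, 483, 328, 272, 160, 127 bp.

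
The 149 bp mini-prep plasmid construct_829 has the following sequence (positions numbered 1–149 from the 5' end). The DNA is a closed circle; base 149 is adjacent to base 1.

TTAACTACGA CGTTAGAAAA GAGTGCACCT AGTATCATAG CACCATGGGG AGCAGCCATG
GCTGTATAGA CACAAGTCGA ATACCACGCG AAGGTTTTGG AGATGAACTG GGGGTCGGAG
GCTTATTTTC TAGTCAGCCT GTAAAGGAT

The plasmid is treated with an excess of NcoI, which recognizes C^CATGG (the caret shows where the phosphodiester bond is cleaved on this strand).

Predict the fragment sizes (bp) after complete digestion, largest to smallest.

136, 13 bp

NcoI sites (CCATGG) start at positions 43, 56.
NcoI cuts after the first base of each site, so after positions 43, 56.
Circular molecule, 2 cuts → 2 fragments:
  44–56 → 13 bp
  57–149 then 1–43 → 93 + 43 = 136 bp
Sorted largest to smallest: 136, 13 bp.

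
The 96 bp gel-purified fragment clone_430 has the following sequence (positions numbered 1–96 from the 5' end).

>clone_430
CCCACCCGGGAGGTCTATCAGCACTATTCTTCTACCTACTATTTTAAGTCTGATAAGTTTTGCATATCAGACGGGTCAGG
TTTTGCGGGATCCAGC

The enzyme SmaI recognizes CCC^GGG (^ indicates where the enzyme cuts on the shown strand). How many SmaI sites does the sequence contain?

1

CCCGGG occurs starting at position 5.
SmaI cuts at 1 site.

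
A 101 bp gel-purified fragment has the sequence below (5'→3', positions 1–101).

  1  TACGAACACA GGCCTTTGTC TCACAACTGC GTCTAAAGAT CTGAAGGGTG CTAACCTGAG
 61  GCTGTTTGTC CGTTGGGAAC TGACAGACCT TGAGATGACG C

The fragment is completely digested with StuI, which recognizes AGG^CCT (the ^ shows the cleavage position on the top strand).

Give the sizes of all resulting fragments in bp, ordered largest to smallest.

The StuI site (AGGCCT) starts at position 10.
StuI cuts after base 3 of each site, so after position 12.
Linear molecule, 1 cut → 2 fragments:
  1–12 → 12 bp
  13–101 → 89 bp
Sorted largest to smallest: 89, 12 bp.

89, 12 bp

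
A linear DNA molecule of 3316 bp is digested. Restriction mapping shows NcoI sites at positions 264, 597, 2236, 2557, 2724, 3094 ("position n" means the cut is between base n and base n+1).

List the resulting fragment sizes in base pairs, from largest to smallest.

1639, 370, 333, 321, 264, 222, 167 bp

Linear molecule, 6 cuts → 7 fragments:
  264 − 0 = 264 bp
  597 − 264 = 333 bp
  2236 − 597 = 1639 bp
  2557 − 2236 = 321 bp
  2724 − 2557 = 167 bp
  3094 − 2724 = 370 bp
  3316 − 3094 = 222 bp
Sorted largest to smallest: 1639, 370, 333, 321, 264, 222, 167 bp.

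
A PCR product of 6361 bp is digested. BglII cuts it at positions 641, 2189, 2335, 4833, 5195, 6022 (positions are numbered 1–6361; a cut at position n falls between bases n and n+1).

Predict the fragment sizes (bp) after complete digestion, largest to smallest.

Linear molecule, 6 cuts → 7 fragments:
  641 − 0 = 641 bp
  2189 − 641 = 1548 bp
  2335 − 2189 = 146 bp
  4833 − 2335 = 2498 bp
  5195 − 4833 = 362 bp
  6022 − 5195 = 827 bp
  6361 − 6022 = 339 bp
Sorted largest to smallest: 2498, 1548, 827, 641, 362, 339, 146 bp.

2498, 1548, 827, 641, 362, 339, 146 bp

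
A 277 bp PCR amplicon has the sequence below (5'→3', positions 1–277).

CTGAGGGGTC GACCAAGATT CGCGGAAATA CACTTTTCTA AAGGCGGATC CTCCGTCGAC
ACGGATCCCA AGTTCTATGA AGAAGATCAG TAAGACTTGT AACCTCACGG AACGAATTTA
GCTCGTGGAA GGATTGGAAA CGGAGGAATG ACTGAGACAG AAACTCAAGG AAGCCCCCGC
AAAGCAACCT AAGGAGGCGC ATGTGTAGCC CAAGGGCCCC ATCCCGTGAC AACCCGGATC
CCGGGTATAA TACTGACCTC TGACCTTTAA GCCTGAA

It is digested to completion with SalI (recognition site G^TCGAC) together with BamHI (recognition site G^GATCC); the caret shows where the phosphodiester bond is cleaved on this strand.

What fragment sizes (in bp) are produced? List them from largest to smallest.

173, 41, 38, 9, 8, 8 bp

SalI sites (GTCGAC) start at positions 8, 55.
SalI cuts after the first base of each site, so after positions 8, 55.
BamHI sites (GGATCC) start at positions 46, 63, 236.
BamHI cuts after the first base of each site, so after positions 46, 63, 236.
Combined cut positions: 8, 46, 55, 63, 236.
Linear molecule, 5 cuts → 6 fragments:
  1–8 → 8 bp
  9–46 → 38 bp
  47–55 → 9 bp
  56–63 → 8 bp
  64–236 → 173 bp
  237–277 → 41 bp
Sorted largest to smallest: 173, 41, 38, 9, 8, 8 bp.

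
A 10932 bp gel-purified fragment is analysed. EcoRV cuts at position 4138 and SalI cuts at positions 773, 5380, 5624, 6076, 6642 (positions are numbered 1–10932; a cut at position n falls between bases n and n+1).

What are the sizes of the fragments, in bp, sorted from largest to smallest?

4290, 3365, 1242, 773, 566, 452, 244 bp

Combined cut positions (sorted): 773, 4138, 5380, 5624, 6076, 6642.
Linear molecule, 6 cuts → 7 fragments:
  773 − 0 = 773 bp
  4138 − 773 = 3365 bp
  5380 − 4138 = 1242 bp
  5624 − 5380 = 244 bp
  6076 − 5624 = 452 bp
  6642 − 6076 = 566 bp
  10932 − 6642 = 4290 bp
Sorted largest to smallest: 4290, 3365, 1242, 773, 566, 452, 244 bp.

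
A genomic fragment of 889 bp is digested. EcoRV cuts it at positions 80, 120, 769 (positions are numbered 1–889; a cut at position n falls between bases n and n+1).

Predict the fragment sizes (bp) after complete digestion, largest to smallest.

Linear molecule, 3 cuts → 4 fragments:
  80 − 0 = 80 bp
  120 − 80 = 40 bp
  769 − 120 = 649 bp
  889 − 769 = 120 bp
Sorted largest to smallest: 649, 120, 80, 40 bp.

649, 120, 80, 40 bp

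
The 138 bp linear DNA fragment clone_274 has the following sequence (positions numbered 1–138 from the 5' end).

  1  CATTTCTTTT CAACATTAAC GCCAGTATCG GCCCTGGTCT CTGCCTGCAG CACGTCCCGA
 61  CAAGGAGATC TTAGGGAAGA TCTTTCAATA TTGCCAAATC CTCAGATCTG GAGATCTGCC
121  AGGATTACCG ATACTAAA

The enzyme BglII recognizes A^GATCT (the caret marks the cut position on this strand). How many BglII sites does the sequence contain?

AGATCT occurs starting at positions 66, 78, 104, 112.
BglII cuts at 4 sites.

4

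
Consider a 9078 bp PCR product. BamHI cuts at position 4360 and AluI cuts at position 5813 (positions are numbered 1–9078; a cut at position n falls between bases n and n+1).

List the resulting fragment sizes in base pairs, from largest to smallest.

4360, 3265, 1453 bp

Combined cut positions (sorted): 4360, 5813.
Linear molecule, 2 cuts → 3 fragments:
  4360 − 0 = 4360 bp
  5813 − 4360 = 1453 bp
  9078 − 5813 = 3265 bp
Sorted largest to smallest: 4360, 3265, 1453 bp.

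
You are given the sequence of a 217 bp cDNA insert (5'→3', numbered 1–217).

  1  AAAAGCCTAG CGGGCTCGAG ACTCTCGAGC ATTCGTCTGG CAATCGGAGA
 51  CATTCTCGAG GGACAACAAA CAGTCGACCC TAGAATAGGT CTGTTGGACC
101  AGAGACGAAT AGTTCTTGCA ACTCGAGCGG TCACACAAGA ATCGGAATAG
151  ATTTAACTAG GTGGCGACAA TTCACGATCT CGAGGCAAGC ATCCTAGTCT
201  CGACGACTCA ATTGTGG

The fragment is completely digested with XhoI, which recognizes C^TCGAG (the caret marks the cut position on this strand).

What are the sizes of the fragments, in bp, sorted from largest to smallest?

67, 57, 38, 31, 15, 9 bp

XhoI sites (CTCGAG) start at positions 15, 24, 55, 122, 179.
XhoI cuts after the first base of each site, so after positions 15, 24, 55, 122, 179.
Linear molecule, 5 cuts → 6 fragments:
  1–15 → 15 bp
  16–24 → 9 bp
  25–55 → 31 bp
  56–122 → 67 bp
  123–179 → 57 bp
  180–217 → 38 bp
Sorted largest to smallest: 67, 57, 38, 31, 15, 9 bp.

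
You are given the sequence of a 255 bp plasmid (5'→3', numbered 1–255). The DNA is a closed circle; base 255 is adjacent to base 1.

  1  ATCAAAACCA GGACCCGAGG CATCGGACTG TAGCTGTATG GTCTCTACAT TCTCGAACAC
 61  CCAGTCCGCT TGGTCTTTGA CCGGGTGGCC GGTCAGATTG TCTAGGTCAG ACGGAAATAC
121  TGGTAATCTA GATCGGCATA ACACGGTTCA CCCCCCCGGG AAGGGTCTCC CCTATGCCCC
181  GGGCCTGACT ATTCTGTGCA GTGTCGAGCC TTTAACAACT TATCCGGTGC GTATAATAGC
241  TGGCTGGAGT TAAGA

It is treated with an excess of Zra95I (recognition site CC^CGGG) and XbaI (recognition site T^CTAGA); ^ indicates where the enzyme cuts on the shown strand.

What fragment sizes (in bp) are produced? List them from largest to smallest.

203, 29, 23 bp

Zra95I sites (CCCGGG) start at positions 155, 178.
Zra95I cuts after base 2 of each site, so after positions 156, 179.
The XbaI site (TCTAGA) starts at position 127.
XbaI cuts after the first base of each site, so after position 127.
Combined cut positions: 127, 156, 179.
Circular molecule, 3 cuts → 3 fragments:
  128–156 → 29 bp
  157–179 → 23 bp
  180–255 then 1–127 → 76 + 127 = 203 bp
Sorted largest to smallest: 203, 29, 23 bp.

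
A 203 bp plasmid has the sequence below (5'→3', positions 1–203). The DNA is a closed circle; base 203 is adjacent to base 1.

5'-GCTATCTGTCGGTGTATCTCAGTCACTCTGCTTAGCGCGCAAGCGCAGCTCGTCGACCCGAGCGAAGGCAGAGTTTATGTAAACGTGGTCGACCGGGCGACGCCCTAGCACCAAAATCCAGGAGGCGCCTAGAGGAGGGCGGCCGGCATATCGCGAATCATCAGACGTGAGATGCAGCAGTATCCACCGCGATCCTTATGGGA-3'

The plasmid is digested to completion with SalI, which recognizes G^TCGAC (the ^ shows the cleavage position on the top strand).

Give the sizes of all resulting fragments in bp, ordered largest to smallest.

167, 36 bp

SalI sites (GTCGAC) start at positions 52, 88.
SalI cuts after the first base of each site, so after positions 52, 88.
Circular molecule, 2 cuts → 2 fragments:
  53–88 → 36 bp
  89–203 then 1–52 → 115 + 52 = 167 bp
Sorted largest to smallest: 167, 36 bp.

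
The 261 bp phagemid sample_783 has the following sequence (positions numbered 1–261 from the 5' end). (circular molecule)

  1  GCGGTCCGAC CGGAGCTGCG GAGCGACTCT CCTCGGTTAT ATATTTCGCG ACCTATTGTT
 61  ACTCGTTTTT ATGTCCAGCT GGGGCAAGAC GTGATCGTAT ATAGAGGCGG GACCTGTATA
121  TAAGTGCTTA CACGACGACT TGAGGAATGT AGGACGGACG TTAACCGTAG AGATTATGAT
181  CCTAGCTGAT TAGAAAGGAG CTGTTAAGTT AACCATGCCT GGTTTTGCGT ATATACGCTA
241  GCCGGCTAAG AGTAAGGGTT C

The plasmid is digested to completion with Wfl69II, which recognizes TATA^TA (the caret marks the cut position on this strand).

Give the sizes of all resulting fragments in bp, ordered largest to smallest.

113, 69, 60, 19 bp

Wfl69II sites (TATATA) start at positions 38, 98, 117, 230.
Wfl69II cuts after base 4 of each site, so after positions 41, 101, 120, 233.
Circular molecule, 4 cuts → 4 fragments:
  42–101 → 60 bp
  102–120 → 19 bp
  121–233 → 113 bp
  234–261 then 1–41 → 28 + 41 = 69 bp
Sorted largest to smallest: 113, 69, 60, 19 bp.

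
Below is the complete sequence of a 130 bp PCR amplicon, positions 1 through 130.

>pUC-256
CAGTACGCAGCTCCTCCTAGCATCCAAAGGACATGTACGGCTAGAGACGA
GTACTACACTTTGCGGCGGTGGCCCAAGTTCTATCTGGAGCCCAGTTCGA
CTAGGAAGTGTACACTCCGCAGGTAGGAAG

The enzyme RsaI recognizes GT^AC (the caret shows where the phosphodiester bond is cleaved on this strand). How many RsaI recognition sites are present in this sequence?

4

GTAC occurs starting at positions 3, 35, 51, 110.
RsaI cuts at 4 sites.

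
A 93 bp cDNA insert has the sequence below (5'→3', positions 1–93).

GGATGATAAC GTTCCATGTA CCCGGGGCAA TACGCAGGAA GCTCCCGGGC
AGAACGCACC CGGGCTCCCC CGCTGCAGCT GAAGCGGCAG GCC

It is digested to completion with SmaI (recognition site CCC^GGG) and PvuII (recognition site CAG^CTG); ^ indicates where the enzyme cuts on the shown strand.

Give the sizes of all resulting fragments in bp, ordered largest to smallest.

SmaI sites (CCCGGG) start at positions 21, 44, 59.
SmaI cuts after base 3 of each site, so after positions 23, 46, 61.
The PvuII site (CAGCTG) starts at position 76.
PvuII cuts after base 3 of each site, so after position 78.
Combined cut positions: 23, 46, 61, 78.
Linear molecule, 4 cuts → 5 fragments:
  1–23 → 23 bp
  24–46 → 23 bp
  47–61 → 15 bp
  62–78 → 17 bp
  79–93 → 15 bp
Sorted largest to smallest: 23, 23, 17, 15, 15 bp.

23, 23, 17, 15, 15 bp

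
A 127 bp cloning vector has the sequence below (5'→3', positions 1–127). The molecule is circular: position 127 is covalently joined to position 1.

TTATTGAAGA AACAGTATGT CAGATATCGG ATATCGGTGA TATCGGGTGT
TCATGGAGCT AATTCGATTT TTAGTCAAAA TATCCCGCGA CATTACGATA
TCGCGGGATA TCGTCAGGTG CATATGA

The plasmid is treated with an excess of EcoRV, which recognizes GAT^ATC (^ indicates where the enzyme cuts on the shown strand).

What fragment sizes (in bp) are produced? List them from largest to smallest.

58, 43, 10, 9, 7 bp

EcoRV sites (GATATC) start at positions 23, 30, 39, 97, 107.
EcoRV cuts after base 3 of each site, so after positions 25, 32, 41, 99, 109.
Circular molecule, 5 cuts → 5 fragments:
  26–32 → 7 bp
  33–41 → 9 bp
  42–99 → 58 bp
  100–109 → 10 bp
  110–127 then 1–25 → 18 + 25 = 43 bp
Sorted largest to smallest: 58, 43, 10, 9, 7 bp.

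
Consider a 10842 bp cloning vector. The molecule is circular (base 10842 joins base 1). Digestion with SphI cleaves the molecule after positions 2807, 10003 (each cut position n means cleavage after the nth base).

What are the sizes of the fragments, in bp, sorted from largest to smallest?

Circular molecule, 2 cuts → 2 fragments:
  10003 − 2807 = 7196 bp
  wrap: 10842 − 10003 + 2807 = 3646 bp
Sorted largest to smallest: 7196, 3646 bp.

7196, 3646 bp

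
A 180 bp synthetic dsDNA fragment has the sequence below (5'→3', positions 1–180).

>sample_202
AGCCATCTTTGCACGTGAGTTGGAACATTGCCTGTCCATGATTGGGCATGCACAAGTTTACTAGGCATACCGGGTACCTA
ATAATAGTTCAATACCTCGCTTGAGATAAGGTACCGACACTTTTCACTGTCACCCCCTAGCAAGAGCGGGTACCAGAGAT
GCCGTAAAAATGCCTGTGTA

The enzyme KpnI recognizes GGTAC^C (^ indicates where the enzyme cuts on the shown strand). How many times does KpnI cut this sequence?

GGTACC occurs starting at positions 73, 110, 149.
KpnI cuts at 3 sites.

3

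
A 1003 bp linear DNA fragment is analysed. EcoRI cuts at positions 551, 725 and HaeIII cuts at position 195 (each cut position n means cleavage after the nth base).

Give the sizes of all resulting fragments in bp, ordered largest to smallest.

356, 278, 195, 174 bp

Combined cut positions (sorted): 195, 551, 725.
Linear molecule, 3 cuts → 4 fragments:
  195 − 0 = 195 bp
  551 − 195 = 356 bp
  725 − 551 = 174 bp
  1003 − 725 = 278 bp
Sorted largest to smallest: 356, 278, 195, 174 bp.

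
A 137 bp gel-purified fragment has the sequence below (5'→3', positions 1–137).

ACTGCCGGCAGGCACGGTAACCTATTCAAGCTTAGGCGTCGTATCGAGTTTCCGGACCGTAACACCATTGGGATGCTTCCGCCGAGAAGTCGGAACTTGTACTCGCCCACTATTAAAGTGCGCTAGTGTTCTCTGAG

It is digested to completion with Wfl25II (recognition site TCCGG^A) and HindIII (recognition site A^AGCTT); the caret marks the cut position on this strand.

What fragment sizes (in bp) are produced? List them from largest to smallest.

82, 28, 27 bp

The Wfl25II site (TCCGGA) starts at position 51.
Wfl25II cuts after base 5 of each site (before the last base), so after position 55.
The HindIII site (AAGCTT) starts at position 28.
HindIII cuts after the first base of each site, so after position 28.
Combined cut positions: 28, 55.
Linear molecule, 2 cuts → 3 fragments:
  1–28 → 28 bp
  29–55 → 27 bp
  56–137 → 82 bp
Sorted largest to smallest: 82, 28, 27 bp.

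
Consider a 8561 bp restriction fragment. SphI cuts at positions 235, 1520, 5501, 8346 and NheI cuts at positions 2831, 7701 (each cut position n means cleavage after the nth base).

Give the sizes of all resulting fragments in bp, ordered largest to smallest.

Combined cut positions (sorted): 235, 1520, 2831, 5501, 7701, 8346.
Linear molecule, 6 cuts → 7 fragments:
  235 − 0 = 235 bp
  1520 − 235 = 1285 bp
  2831 − 1520 = 1311 bp
  5501 − 2831 = 2670 bp
  7701 − 5501 = 2200 bp
  8346 − 7701 = 645 bp
  8561 − 8346 = 215 bp
Sorted largest to smallest: 2670, 2200, 1311, 1285, 645, 235, 215 bp.

2670, 2200, 1311, 1285, 645, 235, 215 bp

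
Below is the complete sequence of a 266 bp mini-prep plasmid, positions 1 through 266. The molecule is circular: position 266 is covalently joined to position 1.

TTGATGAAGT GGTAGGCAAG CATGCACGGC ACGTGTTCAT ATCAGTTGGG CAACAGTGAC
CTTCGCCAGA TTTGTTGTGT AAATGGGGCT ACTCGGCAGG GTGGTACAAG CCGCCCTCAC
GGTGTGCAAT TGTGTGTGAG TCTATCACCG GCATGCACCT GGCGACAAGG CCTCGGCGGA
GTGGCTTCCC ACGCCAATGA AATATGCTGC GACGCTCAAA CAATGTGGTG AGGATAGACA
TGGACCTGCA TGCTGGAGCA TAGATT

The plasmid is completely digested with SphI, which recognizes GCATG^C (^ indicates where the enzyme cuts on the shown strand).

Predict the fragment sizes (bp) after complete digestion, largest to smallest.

SphI sites (GCATGC) start at positions 20, 151, 248.
SphI cuts after base 5 of each site (before the last base), so after positions 24, 155, 252.
Circular molecule, 3 cuts → 3 fragments:
  25–155 → 131 bp
  156–252 → 97 bp
  253–266 then 1–24 → 14 + 24 = 38 bp
Sorted largest to smallest: 131, 97, 38 bp.

131, 97, 38 bp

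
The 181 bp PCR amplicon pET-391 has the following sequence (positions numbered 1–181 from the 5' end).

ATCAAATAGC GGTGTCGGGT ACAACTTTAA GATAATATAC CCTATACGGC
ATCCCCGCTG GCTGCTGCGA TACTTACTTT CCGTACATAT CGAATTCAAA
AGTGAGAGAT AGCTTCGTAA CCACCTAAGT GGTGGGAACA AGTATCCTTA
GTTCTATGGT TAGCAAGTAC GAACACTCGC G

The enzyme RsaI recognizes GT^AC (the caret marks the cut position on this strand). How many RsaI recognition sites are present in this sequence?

GTAC occurs starting at positions 19, 83, 167.
RsaI cuts at 3 sites.

3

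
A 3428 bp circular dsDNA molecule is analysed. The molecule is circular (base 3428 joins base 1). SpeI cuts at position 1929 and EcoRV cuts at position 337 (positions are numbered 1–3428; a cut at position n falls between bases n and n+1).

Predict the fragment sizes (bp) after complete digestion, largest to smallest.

Combined cut positions (sorted): 337, 1929.
Circular molecule, 2 cuts → 2 fragments:
  1929 − 337 = 1592 bp
  wrap: 3428 − 1929 + 337 = 1836 bp
Sorted largest to smallest: 1836, 1592 bp.

1836, 1592 bp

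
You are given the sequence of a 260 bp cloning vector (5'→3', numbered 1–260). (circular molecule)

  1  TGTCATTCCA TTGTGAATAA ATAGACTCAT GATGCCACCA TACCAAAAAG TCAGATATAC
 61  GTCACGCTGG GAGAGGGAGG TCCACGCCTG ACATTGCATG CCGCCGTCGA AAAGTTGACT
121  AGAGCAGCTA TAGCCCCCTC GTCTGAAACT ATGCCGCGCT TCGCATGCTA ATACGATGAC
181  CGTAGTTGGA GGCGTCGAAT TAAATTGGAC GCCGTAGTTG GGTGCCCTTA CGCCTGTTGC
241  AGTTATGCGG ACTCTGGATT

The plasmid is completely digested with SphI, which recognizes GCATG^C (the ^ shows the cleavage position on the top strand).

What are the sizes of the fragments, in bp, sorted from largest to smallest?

SphI sites (GCATGC) start at positions 96, 163.
SphI cuts after base 5 of each site (before the last base), so after positions 100, 167.
Circular molecule, 2 cuts → 2 fragments:
  101–167 → 67 bp
  168–260 then 1–100 → 93 + 100 = 193 bp
Sorted largest to smallest: 193, 67 bp.

193, 67 bp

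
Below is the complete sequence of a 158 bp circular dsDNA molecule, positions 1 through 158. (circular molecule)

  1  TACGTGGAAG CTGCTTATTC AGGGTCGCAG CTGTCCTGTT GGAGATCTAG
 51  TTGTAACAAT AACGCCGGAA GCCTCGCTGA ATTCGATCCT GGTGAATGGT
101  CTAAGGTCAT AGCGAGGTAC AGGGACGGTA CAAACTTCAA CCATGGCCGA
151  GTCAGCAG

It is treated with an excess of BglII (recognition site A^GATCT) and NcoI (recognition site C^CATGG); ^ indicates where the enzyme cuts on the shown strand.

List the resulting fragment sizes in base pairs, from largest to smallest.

98, 60 bp

The BglII site (AGATCT) starts at position 43.
BglII cuts after the first base of each site, so after position 43.
The NcoI site (CCATGG) starts at position 141.
NcoI cuts after the first base of each site, so after position 141.
Combined cut positions: 43, 141.
Circular molecule, 2 cuts → 2 fragments:
  44–141 → 98 bp
  142–158 then 1–43 → 17 + 43 = 60 bp
Sorted largest to smallest: 98, 60 bp.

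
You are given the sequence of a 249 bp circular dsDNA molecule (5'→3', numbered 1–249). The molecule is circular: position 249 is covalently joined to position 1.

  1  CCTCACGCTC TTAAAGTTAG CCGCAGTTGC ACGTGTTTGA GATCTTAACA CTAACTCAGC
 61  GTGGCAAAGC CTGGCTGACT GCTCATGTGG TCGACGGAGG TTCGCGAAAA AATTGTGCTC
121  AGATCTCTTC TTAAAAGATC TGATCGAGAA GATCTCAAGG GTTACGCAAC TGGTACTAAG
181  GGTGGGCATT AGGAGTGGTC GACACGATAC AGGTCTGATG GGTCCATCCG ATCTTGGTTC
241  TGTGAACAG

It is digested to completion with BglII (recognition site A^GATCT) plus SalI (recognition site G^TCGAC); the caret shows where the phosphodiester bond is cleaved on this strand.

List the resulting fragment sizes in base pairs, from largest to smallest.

BglII sites (AGATCT) start at positions 40, 121, 136, 150.
BglII cuts after the first base of each site, so after positions 40, 121, 136, 150.
SalI sites (GTCGAC) start at positions 90, 198.
SalI cuts after the first base of each site, so after positions 90, 198.
Combined cut positions: 40, 90, 121, 136, 150, 198.
Circular molecule, 6 cuts → 6 fragments:
  41–90 → 50 bp
  91–121 → 31 bp
  122–136 → 15 bp
  137–150 → 14 bp
  151–198 → 48 bp
  199–249 then 1–40 → 51 + 40 = 91 bp
Sorted largest to smallest: 91, 50, 48, 31, 15, 14 bp.

91, 50, 48, 31, 15, 14 bp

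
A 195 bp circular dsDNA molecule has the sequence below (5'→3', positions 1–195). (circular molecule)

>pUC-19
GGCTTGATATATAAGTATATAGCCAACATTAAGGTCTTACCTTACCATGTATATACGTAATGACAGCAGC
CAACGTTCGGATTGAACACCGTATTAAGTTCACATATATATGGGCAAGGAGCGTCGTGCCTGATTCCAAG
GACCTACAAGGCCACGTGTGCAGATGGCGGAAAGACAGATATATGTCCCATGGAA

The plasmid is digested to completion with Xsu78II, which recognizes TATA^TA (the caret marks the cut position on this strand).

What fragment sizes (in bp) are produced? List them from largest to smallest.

98, 55, 34, 8 bp

Xsu78II sites (TATATA) start at positions 8, 16, 50, 105.
Xsu78II cuts after base 4 of each site, so after positions 11, 19, 53, 108.
Circular molecule, 4 cuts → 4 fragments:
  12–19 → 8 bp
  20–53 → 34 bp
  54–108 → 55 bp
  109–195 then 1–11 → 87 + 11 = 98 bp
Sorted largest to smallest: 98, 55, 34, 8 bp.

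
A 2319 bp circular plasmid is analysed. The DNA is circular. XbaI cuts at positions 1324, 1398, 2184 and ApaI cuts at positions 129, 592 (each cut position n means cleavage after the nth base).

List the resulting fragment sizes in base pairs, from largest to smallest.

Combined cut positions (sorted): 129, 592, 1324, 1398, 2184.
Circular molecule, 5 cuts → 5 fragments:
  592 − 129 = 463 bp
  1324 − 592 = 732 bp
  1398 − 1324 = 74 bp
  2184 − 1398 = 786 bp
  wrap: 2319 − 2184 + 129 = 264 bp
Sorted largest to smallest: 786, 732, 463, 264, 74 bp.

786, 732, 463, 264, 74 bp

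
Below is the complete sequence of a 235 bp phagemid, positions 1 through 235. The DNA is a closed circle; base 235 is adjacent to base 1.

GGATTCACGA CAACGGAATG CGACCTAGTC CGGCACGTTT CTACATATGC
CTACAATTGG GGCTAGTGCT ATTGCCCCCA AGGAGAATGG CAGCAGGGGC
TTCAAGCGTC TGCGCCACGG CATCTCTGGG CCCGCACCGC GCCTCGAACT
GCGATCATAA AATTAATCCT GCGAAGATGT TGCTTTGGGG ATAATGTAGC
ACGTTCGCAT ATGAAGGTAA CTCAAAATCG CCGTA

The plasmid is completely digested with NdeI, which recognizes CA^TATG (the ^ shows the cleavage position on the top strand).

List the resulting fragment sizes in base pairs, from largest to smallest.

NdeI sites (CATATG) start at positions 44, 208.
NdeI cuts after base 2 of each site, so after positions 45, 209.
Circular molecule, 2 cuts → 2 fragments:
  46–209 → 164 bp
  210–235 then 1–45 → 26 + 45 = 71 bp
Sorted largest to smallest: 164, 71 bp.

164, 71 bp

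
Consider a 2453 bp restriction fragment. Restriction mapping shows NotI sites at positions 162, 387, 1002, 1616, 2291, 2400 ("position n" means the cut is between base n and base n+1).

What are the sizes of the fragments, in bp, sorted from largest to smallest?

Linear molecule, 6 cuts → 7 fragments:
  162 − 0 = 162 bp
  387 − 162 = 225 bp
  1002 − 387 = 615 bp
  1616 − 1002 = 614 bp
  2291 − 1616 = 675 bp
  2400 − 2291 = 109 bp
  2453 − 2400 = 53 bp
Sorted largest to smallest: 675, 615, 614, 225, 162, 109, 53 bp.

675, 615, 614, 225, 162, 109, 53 bp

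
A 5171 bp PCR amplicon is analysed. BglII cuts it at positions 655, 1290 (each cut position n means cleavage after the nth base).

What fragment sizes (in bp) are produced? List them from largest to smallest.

3881, 655, 635 bp

Linear molecule, 2 cuts → 3 fragments:
  655 − 0 = 655 bp
  1290 − 655 = 635 bp
  5171 − 1290 = 3881 bp
Sorted largest to smallest: 3881, 655, 635 bp.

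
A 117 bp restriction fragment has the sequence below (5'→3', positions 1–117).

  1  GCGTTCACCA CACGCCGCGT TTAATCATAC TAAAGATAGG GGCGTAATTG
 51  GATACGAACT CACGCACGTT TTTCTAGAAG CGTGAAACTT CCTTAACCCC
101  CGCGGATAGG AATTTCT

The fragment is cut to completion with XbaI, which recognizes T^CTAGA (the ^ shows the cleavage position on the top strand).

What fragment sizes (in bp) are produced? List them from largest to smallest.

The XbaI site (TCTAGA) starts at position 73.
XbaI cuts after the first base of each site, so after position 73.
Linear molecule, 1 cut → 2 fragments:
  1–73 → 73 bp
  74–117 → 44 bp
Sorted largest to smallest: 73, 44 bp.

73, 44 bp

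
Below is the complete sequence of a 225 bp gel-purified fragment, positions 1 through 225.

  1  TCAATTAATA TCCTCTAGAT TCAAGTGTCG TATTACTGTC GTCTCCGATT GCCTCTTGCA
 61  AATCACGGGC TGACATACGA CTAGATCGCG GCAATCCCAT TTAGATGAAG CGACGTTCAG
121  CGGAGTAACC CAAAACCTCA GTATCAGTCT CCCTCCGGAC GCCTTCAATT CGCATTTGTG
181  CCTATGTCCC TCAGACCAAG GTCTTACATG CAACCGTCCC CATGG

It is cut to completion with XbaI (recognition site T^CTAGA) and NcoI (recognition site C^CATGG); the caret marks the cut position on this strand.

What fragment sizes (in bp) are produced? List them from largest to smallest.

The XbaI site (TCTAGA) starts at position 14.
XbaI cuts after the first base of each site, so after position 14.
The NcoI site (CCATGG) starts at position 220.
NcoI cuts after the first base of each site, so after position 220.
Combined cut positions: 14, 220.
Linear molecule, 2 cuts → 3 fragments:
  1–14 → 14 bp
  15–220 → 206 bp
  221–225 → 5 bp
Sorted largest to smallest: 206, 14, 5 bp.

206, 14, 5 bp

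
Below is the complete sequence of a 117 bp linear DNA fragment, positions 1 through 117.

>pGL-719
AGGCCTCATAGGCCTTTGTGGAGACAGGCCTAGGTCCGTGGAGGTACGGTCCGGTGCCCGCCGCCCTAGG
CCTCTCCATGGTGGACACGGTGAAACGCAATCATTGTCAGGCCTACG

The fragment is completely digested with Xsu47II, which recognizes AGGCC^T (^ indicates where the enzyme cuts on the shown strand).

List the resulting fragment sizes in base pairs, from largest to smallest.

42, 41, 16, 9, 5, 4 bp

Xsu47II sites (AGGCCT) start at positions 1, 10, 26, 68, 109.
Xsu47II cuts after base 5 of each site (before the last base), so after positions 5, 14, 30, 72, 113.
Linear molecule, 5 cuts → 6 fragments:
  1–5 → 5 bp
  6–14 → 9 bp
  15–30 → 16 bp
  31–72 → 42 bp
  73–113 → 41 bp
  114–117 → 4 bp
Sorted largest to smallest: 42, 41, 16, 9, 5, 4 bp.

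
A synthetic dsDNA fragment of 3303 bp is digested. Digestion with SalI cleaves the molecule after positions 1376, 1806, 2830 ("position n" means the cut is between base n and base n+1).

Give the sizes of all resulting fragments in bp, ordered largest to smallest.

1376, 1024, 473, 430 bp

Linear molecule, 3 cuts → 4 fragments:
  1376 − 0 = 1376 bp
  1806 − 1376 = 430 bp
  2830 − 1806 = 1024 bp
  3303 − 2830 = 473 bp
Sorted largest to smallest: 1376, 1024, 473, 430 bp.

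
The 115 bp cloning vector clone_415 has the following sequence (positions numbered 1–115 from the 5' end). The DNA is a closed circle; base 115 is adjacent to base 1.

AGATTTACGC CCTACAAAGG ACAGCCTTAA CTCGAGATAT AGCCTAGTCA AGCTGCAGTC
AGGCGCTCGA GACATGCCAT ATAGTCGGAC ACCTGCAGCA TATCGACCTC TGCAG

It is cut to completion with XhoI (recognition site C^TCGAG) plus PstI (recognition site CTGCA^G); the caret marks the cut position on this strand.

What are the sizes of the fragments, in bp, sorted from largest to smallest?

32, 31, 26, 17, 9 bp

XhoI sites (CTCGAG) start at positions 31, 66.
XhoI cuts after the first base of each site, so after positions 31, 66.
PstI sites (CTGCAG) start at positions 53, 93, 110.
PstI cuts after base 5 of each site (before the last base), so after positions 57, 97, 114.
Combined cut positions: 31, 57, 66, 97, 114.
Circular molecule, 5 cuts → 5 fragments:
  32–57 → 26 bp
  58–66 → 9 bp
  67–97 → 31 bp
  98–114 → 17 bp
  115–115 then 1–31 → 1 + 31 = 32 bp
Sorted largest to smallest: 32, 31, 26, 17, 9 bp.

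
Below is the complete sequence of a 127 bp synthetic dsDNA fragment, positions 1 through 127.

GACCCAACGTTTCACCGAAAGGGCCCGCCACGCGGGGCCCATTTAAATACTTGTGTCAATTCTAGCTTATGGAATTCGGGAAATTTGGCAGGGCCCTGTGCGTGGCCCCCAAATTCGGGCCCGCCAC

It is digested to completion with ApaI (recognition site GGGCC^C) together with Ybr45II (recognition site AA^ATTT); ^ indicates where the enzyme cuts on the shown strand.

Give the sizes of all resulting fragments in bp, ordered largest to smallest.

ApaI sites (GGGCCC) start at positions 21, 35, 91, 117.
ApaI cuts after base 5 of each site (before the last base), so after positions 25, 39, 95, 121.
The Ybr45II site (AAATTT) starts at position 81.
Ybr45II cuts after base 2 of each site, so after position 82.
Combined cut positions: 25, 39, 82, 95, 121.
Linear molecule, 5 cuts → 6 fragments:
  1–25 → 25 bp
  26–39 → 14 bp
  40–82 → 43 bp
  83–95 → 13 bp
  96–121 → 26 bp
  122–127 → 6 bp
Sorted largest to smallest: 43, 26, 25, 14, 13, 6 bp.

43, 26, 25, 14, 13, 6 bp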